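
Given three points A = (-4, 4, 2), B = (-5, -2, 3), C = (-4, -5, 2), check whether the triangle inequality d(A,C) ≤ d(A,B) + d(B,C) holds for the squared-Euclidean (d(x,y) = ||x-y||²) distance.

d(A,B) = 1² + 6² + 1² = 38, d(B,C) = 1² + 3² + 1² = 11, d(A,C) = 0² + 9² + 0² = 81.
d(A,C) = 81 > 38 + 11 = 49. Triangle inequality is VIOLATED. (Squared-Euclidean is not a metric — this is a counterexample.)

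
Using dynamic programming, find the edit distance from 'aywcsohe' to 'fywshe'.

Let D[i][j] be the edit distance between the first i characters of 'aywcsohe' and the first j characters of 'fywshe', with D[i][0] = i, D[0][j] = j, and D[i][j] = D[i-1][j-1] if the characters match, else 1 + min(D[i-1][j], D[i][j-1], D[i-1][j-1]). Filling the table (rows: prefixes of 'aywcsohe', columns: prefixes of 'fywshe'):
     ε  f  y  w  s  h  e
  ε  0  1  2  3  4  5  6
  a  1  1  2  3  4  5  6
  y  2  2  1  2  3  4  5
  w  3  3  2  1  2  3  4
  c  4  4  3  2  2  3  4
  s  5  5  4  3  2  3  4
  o  6  6  5  4  3  3  4
  h  7  7  6  5  4  3  4
  e  8  8  7  6  5  4  3
The bottom-right entry gives D[8][6] = 3, so no sequence of fewer than 3 edits works. Backtracking through the table gives one optimal edit sequence (3 edits):
  aywcsohe → fywcsohe (sub a→f @1)
  fywcsohe → fywsohe (del c @4)
  fywsohe → fywshe (del o @5)
Edit distance = 3.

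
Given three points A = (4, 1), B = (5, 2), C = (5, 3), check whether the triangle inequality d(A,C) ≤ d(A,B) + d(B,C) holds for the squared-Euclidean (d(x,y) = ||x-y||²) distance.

d(A,B) = 1² + 1² = 2, d(B,C) = 0² + 1² = 1, d(A,C) = 1² + 2² = 5.
d(A,C) = 5 > 2 + 1 = 3. Triangle inequality is VIOLATED. (Squared-Euclidean is not a metric — this is a counterexample.)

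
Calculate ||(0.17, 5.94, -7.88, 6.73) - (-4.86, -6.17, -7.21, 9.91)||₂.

√(Σ(x_i - y_i)²) = √((0.17 - (-4.86))² + (5.94 - (-6.17))² + (-7.88 - (-7.21))² + (6.73 - 9.91)²)
= √(5.03² + 12.11² + (-0.67)² + (-3.18)²) = √(25.3009 + 146.6521 + 0.4489 + 10.1124) = √182.5143 ≈ 13.5098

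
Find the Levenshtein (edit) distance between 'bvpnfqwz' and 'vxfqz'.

Let D[i][j] be the edit distance between the first i characters of 'bvpnfqwz' and the first j characters of 'vxfqz', with D[i][0] = i, D[0][j] = j, and D[i][j] = D[i-1][j-1] if the characters match, else 1 + min(D[i-1][j], D[i][j-1], D[i-1][j-1]). Filling the table (rows: prefixes of 'bvpnfqwz', columns: prefixes of 'vxfqz'):
     ε  v  x  f  q  z
  ε  0  1  2  3  4  5
  b  1  1  2  3  4  5
  v  2  1  2  3  4  5
  p  3  2  2  3  4  5
  n  4  3  3  3  4  5
  f  5  4  4  3  4  5
  q  6  5  5  4  3  4
  w  7  6  6  5  4  4
  z  8  7  7  6  5  4
The bottom-right entry gives D[8][5] = 4, so no sequence of fewer than 4 edits works. Backtracking through the table gives one optimal edit sequence (4 edits):
  bvpnfqwz → vpnfqwz (del b @1)
  vpnfqwz → vnfqwz (del p @2)
  vnfqwz → vxfqwz (sub n→x @2)
  vxfqwz → vxfqz (del w @5)
Edit distance = 4.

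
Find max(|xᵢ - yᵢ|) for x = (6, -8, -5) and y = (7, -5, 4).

max(|x_i - y_i|) = max(|6 - 7|, |-8 - (-5)|, |-5 - 4|) = max(1, 3, 9) = 9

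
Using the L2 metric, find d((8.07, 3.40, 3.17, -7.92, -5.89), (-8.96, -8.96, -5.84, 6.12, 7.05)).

√(Σ(x_i - y_i)²) = √((8.07 - (-8.96))² + (3.4 - (-8.96))² + (3.17 - (-5.84))² + (-7.92 - 6.12)² + (-5.89 - 7.05)²)
= √(17.03² + 12.36² + 9.01² + (-14.04)² + (-12.94)²) = √(290.0209 + 152.7696 + 81.1801 + 197.1216 + 167.4436) = √888.5358 ≈ 29.8083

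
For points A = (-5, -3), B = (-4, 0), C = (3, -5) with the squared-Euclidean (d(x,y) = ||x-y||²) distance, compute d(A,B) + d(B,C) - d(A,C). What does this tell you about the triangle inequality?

d(A,B) = 1² + 3² = 10, d(B,C) = 7² + 5² = 74, d(A,C) = 8² + 2² = 68.
d(A,B) + d(B,C) - d(A,C) = 10 + 74 - 68 = 84 - 68 = 16. This is ≥ 0, so the triangle inequality holds for these points.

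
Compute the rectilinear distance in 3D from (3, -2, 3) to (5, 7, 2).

Σ|x_i - y_i| = |3 - 5| + |-2 - 7| + |3 - 2| = 2 + 9 + 1 = 12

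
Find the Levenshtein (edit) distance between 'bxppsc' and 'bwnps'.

Let D[i][j] be the edit distance between the first i characters of 'bxppsc' and the first j characters of 'bwnps', with D[i][0] = i, D[0][j] = j, and D[i][j] = D[i-1][j-1] if the characters match, else 1 + min(D[i-1][j], D[i][j-1], D[i-1][j-1]). Filling the table (rows: prefixes of 'bxppsc', columns: prefixes of 'bwnps'):
     ε  b  w  n  p  s
  ε  0  1  2  3  4  5
  b  1  0  1  2  3  4
  x  2  1  1  2  3  4
  p  3  2  2  2  2  3
  p  4  3  3  3  2  3
  s  5  4  4  4  3  2
  c  6  5  5  5  4  3
The bottom-right entry gives D[6][5] = 3, so no sequence of fewer than 3 edits works. Backtracking through the table gives one optimal edit sequence (3 edits):
  bxppsc → bwppsc (sub x→w @2)
  bwppsc → bwnpsc (sub p→n @3)
  bwnpsc → bwnps (del c @6)
Edit distance = 3.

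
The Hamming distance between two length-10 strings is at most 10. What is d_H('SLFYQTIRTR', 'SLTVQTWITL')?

Differing positions: 3, 4, 7, 8, 10. Hamming distance = 5. The maximum possible Hamming distance for length-10 strings is 10, so d_H/10 = 5/10 = 0.5.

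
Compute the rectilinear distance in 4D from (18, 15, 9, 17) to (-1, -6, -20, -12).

Σ|x_i - y_i| = |18 - (-1)| + |15 - (-6)| + |9 - (-20)| + |17 - (-12)| = 19 + 21 + 29 + 29 = 98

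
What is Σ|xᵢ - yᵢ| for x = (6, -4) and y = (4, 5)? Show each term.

Σ|x_i - y_i| = |6 - 4| + |-4 - 5| = 2 + 9 = 11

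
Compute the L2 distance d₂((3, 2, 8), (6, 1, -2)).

√(Σ(x_i - y_i)²) = √((3 - 6)² + (2 - 1)² + (8 - (-2))²)
= √((-3)² + 1² + 10²) = √(9 + 1 + 100) = √110 ≈ 10.4881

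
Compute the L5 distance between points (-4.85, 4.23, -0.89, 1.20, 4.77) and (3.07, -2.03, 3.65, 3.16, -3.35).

(Σ|x_i - y_i|^5)^(1/5) = (|-4.85 - 3.07|^5 + |4.23 - (-2.03)|^5 + |-0.89 - 3.65|^5 + |1.2 - 3.16|^5 + |4.77 - (-3.35)|^5)^(1/5)
= (7.92^5 + 6.26^5 + 4.54^5 + 1.96^5 + 8.12^5)^(1/5) ≈ (31162.042 + 9613.2816 + 1928.7648 + 28.9255 + 35300.4422)^(1/5) = (78033.4561)^(1/5) ≈ 9.516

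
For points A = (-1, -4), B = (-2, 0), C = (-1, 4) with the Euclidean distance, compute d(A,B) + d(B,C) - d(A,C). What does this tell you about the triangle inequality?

d(A,B) = √(1² + 4²) = √17 ≈ 4.1231, d(B,C) = √(1² + 4²) = √17 ≈ 4.1231, d(A,C) = √(0² + 8²) = √64 = 8.
d(A,B) + d(B,C) - d(A,C) = 4.1231 + 4.1231 - 8 = 8.2462 - 8 = 0.2462 (to 4 decimal places). This is ≥ 0, so the triangle inequality holds for these points.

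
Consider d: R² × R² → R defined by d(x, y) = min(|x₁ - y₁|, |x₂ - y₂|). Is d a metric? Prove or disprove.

No. d fails identity of indiscernibles: take x = (-5, 0) and y = (-5, 8). Then d(x,y) = min(|-5 - (-5)|, |0 - 8|) = min(0, 8) = 0, yet x ≠ y.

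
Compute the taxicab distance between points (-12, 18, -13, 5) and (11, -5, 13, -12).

Σ|x_i - y_i| = |-12 - 11| + |18 - (-5)| + |-13 - 13| + |5 - (-12)| = 23 + 23 + 26 + 17 = 89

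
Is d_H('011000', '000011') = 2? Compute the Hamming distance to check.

Differing positions: 2, 3, 5, 6. Hamming distance = 4, so the claim that d_H = 2 is false.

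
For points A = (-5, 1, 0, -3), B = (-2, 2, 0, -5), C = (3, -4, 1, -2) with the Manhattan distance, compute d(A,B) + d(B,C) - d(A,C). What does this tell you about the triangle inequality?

d(A,B) = 3 + 1 + 0 + 2 = 6, d(B,C) = 5 + 6 + 1 + 3 = 15, d(A,C) = 8 + 5 + 1 + 1 = 15.
d(A,B) + d(B,C) - d(A,C) = 6 + 15 - 15 = 21 - 15 = 6. This is ≥ 0, so the triangle inequality holds for these points.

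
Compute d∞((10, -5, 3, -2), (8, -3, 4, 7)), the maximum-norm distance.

max(|x_i - y_i|) = max(|10 - 8|, |-5 - (-3)|, |3 - 4|, |-2 - 7|) = max(2, 2, 1, 9) = 9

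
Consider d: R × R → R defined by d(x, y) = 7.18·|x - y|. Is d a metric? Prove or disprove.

Yes. Since |x - y| is a metric on R and 7.18 > 0, the positive scalar multiple 7.18·|x - y| is also a metric: scaling by a positive constant preserves non-negativity, identity (d=0 ⟺ |x-y|=0 ⟺ x=y), symmetry, and the triangle inequality.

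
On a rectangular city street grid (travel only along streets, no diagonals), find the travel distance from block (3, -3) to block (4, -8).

Σ|x_i - y_i| = |3 - 4| + |-3 - (-8)| = 1 + 5 = 6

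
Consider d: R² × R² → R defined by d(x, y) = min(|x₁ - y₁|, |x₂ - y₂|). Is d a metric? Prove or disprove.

No. d fails identity of indiscernibles: take x = (2, 0) and y = (2, 8). Then d(x,y) = min(|2 - 2|, |0 - 8|) = min(0, 8) = 0, yet x ≠ y.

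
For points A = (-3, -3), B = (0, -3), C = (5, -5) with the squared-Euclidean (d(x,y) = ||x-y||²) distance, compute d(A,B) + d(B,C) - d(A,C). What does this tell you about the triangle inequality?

d(A,B) = 3² + 0² = 9, d(B,C) = 5² + 2² = 29, d(A,C) = 8² + 2² = 68.
d(A,B) + d(B,C) - d(A,C) = 9 + 29 - 68 = 38 - 68 = -30. This is < 0, so the triangle inequality FAILS for these points (squared-Euclidean is not a metric).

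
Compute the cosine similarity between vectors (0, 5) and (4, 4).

With u = (0, 5), v = (4, 4):
u·v = 0·4 + 5·4 = 0 + 20 = 20.
|u| = √(0² + 5²) = √25, |v| = √(4² + 4²) = √32, so |u||v| = √(25·32) = √800.
cos θ = (u·v)/(|u||v|) = 20/√800 ≈ 0.7071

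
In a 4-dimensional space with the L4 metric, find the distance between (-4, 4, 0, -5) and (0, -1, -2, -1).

(Σ|x_i - y_i|^4)^(1/4) = (|-4 - 0|^4 + |4 - (-1)|^4 + |0 - (-2)|^4 + |-5 - (-1)|^4)^(1/4)
= (4^4 + 5^4 + 2^4 + 4^4)^(1/4) = (256 + 625 + 16 + 256)^(1/4) = (1153)^(1/4) ≈ 5.8272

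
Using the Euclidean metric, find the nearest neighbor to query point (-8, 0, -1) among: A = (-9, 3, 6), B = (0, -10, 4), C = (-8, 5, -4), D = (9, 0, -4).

Distances: d(A) ≈ 7.6811, d(B) ≈ 13.7477, d(C) ≈ 5.831, d(D) ≈ 17.2627. Nearest: C = (-8, 5, -4) with distance 5.831.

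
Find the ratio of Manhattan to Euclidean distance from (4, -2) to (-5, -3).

L1 = |4 - (-5)| + |-2 - (-3)| = 9 + 1 = 10
L2 = √(9² + 1²) = √82 ≈ 9.0554
L1 ≥ L2 always (equality iff movement is along one axis); L1 > L2 here.
Ratio L1/L2 = 10/√82 ≈ 1.1043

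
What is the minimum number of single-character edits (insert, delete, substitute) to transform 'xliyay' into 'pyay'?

Let D[i][j] be the edit distance between the first i characters of 'xliyay' and the first j characters of 'pyay', with D[i][0] = i, D[0][j] = j, and D[i][j] = D[i-1][j-1] if the characters match, else 1 + min(D[i-1][j], D[i][j-1], D[i-1][j-1]). Filling the table (rows: prefixes of 'xliyay', columns: prefixes of 'pyay'):
     ε  p  y  a  y
  ε  0  1  2  3  4
  x  1  1  2  3  4
  l  2  2  2  3  4
  i  3  3  3  3  4
  y  4  4  3  4  3
  a  5  5  4  3  4
  y  6  6  5  4  3
The bottom-right entry gives D[6][4] = 3, so no sequence of fewer than 3 edits works. Backtracking through the table gives one optimal edit sequence (3 edits):
  xliyay → liyay (del x @1)
  liyay → iyay (del l @1)
  iyay → pyay (sub i→p @1)
Edit distance = 3.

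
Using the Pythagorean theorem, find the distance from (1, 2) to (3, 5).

√(Σ(x_i - y_i)²) = √((1 - 3)² + (2 - 5)²)
= √((-2)² + (-3)²) = √(4 + 9) = √13 ≈ 3.6056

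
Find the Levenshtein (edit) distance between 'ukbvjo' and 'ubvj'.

Let D[i][j] be the edit distance between the first i characters of 'ukbvjo' and the first j characters of 'ubvj', with D[i][0] = i, D[0][j] = j, and D[i][j] = D[i-1][j-1] if the characters match, else 1 + min(D[i-1][j], D[i][j-1], D[i-1][j-1]). Filling the table (rows: prefixes of 'ukbvjo', columns: prefixes of 'ubvj'):
     ε  u  b  v  j
  ε  0  1  2  3  4
  u  1  0  1  2  3
  k  2  1  1  2  3
  b  3  2  1  2  3
  v  4  3  2  1  2
  j  5  4  3  2  1
  o  6  5  4  3  2
The bottom-right entry gives D[6][4] = 2, so no sequence of fewer than 2 edits works. Backtracking through the table gives one optimal edit sequence (2 edits):
  ukbvjo → ubvjo (del k @2)
  ubvjo → ubvj (del o @5)
Edit distance = 2.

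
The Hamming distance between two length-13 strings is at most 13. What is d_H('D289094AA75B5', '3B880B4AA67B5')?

Differing positions: 1, 2, 4, 6, 10, 11. Hamming distance = 6. The maximum possible Hamming distance for length-13 strings is 13, so d_H/13 = 6/13 ≈ 0.4615.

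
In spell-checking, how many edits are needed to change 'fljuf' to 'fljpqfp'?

Let D[i][j] be the edit distance between the first i characters of 'fljuf' and the first j characters of 'fljpqfp', with D[i][0] = i, D[0][j] = j, and D[i][j] = D[i-1][j-1] if the characters match, else 1 + min(D[i-1][j], D[i][j-1], D[i-1][j-1]). Filling the table (rows: prefixes of 'fljuf', columns: prefixes of 'fljpqfp'):
     ε  f  l  j  p  q  f  p
  ε  0  1  2  3  4  5  6  7
  f  1  0  1  2  3  4  5  6
  l  2  1  0  1  2  3  4  5
  j  3  2  1  0  1  2  3  4
  u  4  3  2  1  1  2  3  4
  f  5  4  3  2  2  2  2  3
The bottom-right entry gives D[5][7] = 3, so no sequence of fewer than 3 edits works. Backtracking through the table gives one optimal edit sequence (3 edits):
  fljuf → fljpuf (ins p @4)
  fljpuf → fljpqf (sub u→q @5)
  fljpqf → fljpqfp (ins p @7)
Edit distance = 3.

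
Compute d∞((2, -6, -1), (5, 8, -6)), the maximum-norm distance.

max(|x_i - y_i|) = max(|2 - 5|, |-6 - 8|, |-1 - (-6)|) = max(3, 14, 5) = 14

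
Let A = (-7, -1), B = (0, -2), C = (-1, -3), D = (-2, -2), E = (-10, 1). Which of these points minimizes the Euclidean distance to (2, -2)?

Distances: d(A) ≈ 9.0554, d(B) = 2, d(C) ≈ 3.1623, d(D) = 4, d(E) ≈ 12.3693. Nearest: B = (0, -2) with distance 2.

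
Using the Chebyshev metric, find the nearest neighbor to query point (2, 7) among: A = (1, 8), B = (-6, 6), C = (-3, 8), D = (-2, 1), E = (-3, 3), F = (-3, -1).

Distances: d(A) = 1, d(B) = 8, d(C) = 5, d(D) = 6, d(E) = 5, d(F) = 8. Nearest: A = (1, 8) with distance 1.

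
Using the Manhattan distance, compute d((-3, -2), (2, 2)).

Σ|x_i - y_i| = |-3 - 2| + |-2 - 2| = 5 + 4 = 9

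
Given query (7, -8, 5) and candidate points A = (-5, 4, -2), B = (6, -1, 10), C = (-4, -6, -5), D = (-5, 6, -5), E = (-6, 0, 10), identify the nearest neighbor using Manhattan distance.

Distances: d(A) = 31, d(B) = 13, d(C) = 23, d(D) = 36, d(E) = 26. Nearest: B = (6, -1, 10) with distance 13.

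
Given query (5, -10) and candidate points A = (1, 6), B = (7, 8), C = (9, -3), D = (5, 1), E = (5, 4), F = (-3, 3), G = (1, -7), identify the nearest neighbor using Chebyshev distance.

Distances: d(A) = 16, d(B) = 18, d(C) = 7, d(D) = 11, d(E) = 14, d(F) = 13, d(G) = 4. Nearest: G = (1, -7) with distance 4.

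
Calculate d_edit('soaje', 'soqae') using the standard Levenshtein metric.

Let D[i][j] be the edit distance between the first i characters of 'soaje' and the first j characters of 'soqae', with D[i][0] = i, D[0][j] = j, and D[i][j] = D[i-1][j-1] if the characters match, else 1 + min(D[i-1][j], D[i][j-1], D[i-1][j-1]). Filling the table (rows: prefixes of 'soaje', columns: prefixes of 'soqae'):
     ε  s  o  q  a  e
  ε  0  1  2  3  4  5
  s  1  0  1  2  3  4
  o  2  1  0  1  2  3
  a  3  2  1  1  1  2
  j  4  3  2  2  2  2
  e  5  4  3  3  3  2
The bottom-right entry gives D[5][5] = 2, so no sequence of fewer than 2 edits works. Backtracking through the table gives one optimal edit sequence (2 edits):
  soaje → soqje (sub a→q @3)
  soqje → soqae (sub j→a @4)
Edit distance = 2.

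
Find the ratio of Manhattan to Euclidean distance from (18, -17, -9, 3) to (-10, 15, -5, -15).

L1 = |18 - (-10)| + |-17 - 15| + |-9 - (-5)| + |3 - (-15)| = 28 + 32 + 4 + 18 = 82
L2 = √(28² + 32² + 4² + 18²) = √2148 ≈ 46.3465
L1 ≥ L2 always (equality iff movement is along one axis); L1 > L2 here.
Ratio L1/L2 = 82/√2148 ≈ 1.7693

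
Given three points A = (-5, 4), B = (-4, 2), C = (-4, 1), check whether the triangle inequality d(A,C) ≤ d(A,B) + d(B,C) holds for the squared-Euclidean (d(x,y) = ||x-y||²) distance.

d(A,B) = 1² + 2² = 5, d(B,C) = 0² + 1² = 1, d(A,C) = 1² + 3² = 10.
d(A,C) = 10 > 5 + 1 = 6. Triangle inequality is VIOLATED. (Squared-Euclidean is not a metric — this is a counterexample.)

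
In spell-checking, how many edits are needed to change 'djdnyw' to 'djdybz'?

Let D[i][j] be the edit distance between the first i characters of 'djdnyw' and the first j characters of 'djdybz', with D[i][0] = i, D[0][j] = j, and D[i][j] = D[i-1][j-1] if the characters match, else 1 + min(D[i-1][j], D[i][j-1], D[i-1][j-1]). Filling the table (rows: prefixes of 'djdnyw', columns: prefixes of 'djdybz'):
     ε  d  j  d  y  b  z
  ε  0  1  2  3  4  5  6
  d  1  0  1  2  3  4  5
  j  2  1  0  1  2  3  4
  d  3  2  1  0  1  2  3
  n  4  3  2  1  1  2  3
  y  5  4  3  2  1  2  3
  w  6  5  4  3  2  2  3
The bottom-right entry gives D[6][6] = 3, so no sequence of fewer than 3 edits works. Backtracking through the table gives one optimal edit sequence (3 edits):
  djdnyw → djdyyw (sub n→y @4)
  djdyyw → djdybw (sub y→b @5)
  djdybw → djdybz (sub w→z @6)
Edit distance = 3.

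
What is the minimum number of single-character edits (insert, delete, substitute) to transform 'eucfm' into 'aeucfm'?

Let D[i][j] be the edit distance between the first i characters of 'eucfm' and the first j characters of 'aeucfm', with D[i][0] = i, D[0][j] = j, and D[i][j] = D[i-1][j-1] if the characters match, else 1 + min(D[i-1][j], D[i][j-1], D[i-1][j-1]). Filling the table (rows: prefixes of 'eucfm', columns: prefixes of 'aeucfm'):
     ε  a  e  u  c  f  m
  ε  0  1  2  3  4  5  6
  e  1  1  1  2  3  4  5
  u  2  2  2  1  2  3  4
  c  3  3  3  2  1  2  3
  f  4  4  4  3  2  1  2
  m  5  5  5  4  3  2  1
The bottom-right entry gives D[5][6] = 1, so no sequence of fewer than 1 edit works. Backtracking through the table gives one optimal edit sequence (1 edit):
  eucfm → aeucfm (ins a @1)
Edit distance = 1.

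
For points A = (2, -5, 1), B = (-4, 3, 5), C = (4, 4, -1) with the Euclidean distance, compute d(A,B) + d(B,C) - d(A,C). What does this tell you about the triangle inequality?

d(A,B) = √(6² + 8² + 4²) = √116 ≈ 10.7703, d(B,C) = √(8² + 1² + 6²) = √101 ≈ 10.0499, d(A,C) = √(2² + 9² + 2²) = √89 ≈ 9.434.
d(A,B) + d(B,C) - d(A,C) = 10.7703 + 10.0499 - 9.434 = 20.8202 - 9.434 = 11.3862 (to 4 decimal places). This is ≥ 0, so the triangle inequality holds for these points.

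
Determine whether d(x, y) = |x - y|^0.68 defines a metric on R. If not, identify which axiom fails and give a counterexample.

Yes. With 0 < p = 0.68 ≤ 1, d(x,y) = |x-y|^0.68 is a metric on R. Non-negativity and symmetry are immediate; |x-y|^0.68 = 0 ⟺ |x-y| = 0 ⟺ x = y. For the triangle inequality, the function t ↦ t^0.68 is subadditive on [0,∞) when p ≤ 1, so |x-z|^0.68 ≤ (|x-y| + |y-z|)^0.68 ≤ |x-y|^0.68 + |y-z|^0.68.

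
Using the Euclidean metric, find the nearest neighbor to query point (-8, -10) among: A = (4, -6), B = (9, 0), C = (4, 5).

Distances: d(A) ≈ 12.6491, d(B) ≈ 19.7231, d(C) ≈ 19.2094. Nearest: A = (4, -6) with distance 12.6491.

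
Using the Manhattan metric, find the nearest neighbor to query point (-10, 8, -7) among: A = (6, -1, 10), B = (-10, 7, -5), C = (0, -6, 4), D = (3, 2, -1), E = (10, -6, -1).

Distances: d(A) = 42, d(B) = 3, d(C) = 35, d(D) = 25, d(E) = 40. Nearest: B = (-10, 7, -5) with distance 3.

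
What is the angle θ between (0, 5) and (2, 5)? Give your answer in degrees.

With u = (0, 5), v = (2, 5):
u·v = 0·2 + 5·5 = 0 + 25 = 25.
|u| = √(0² + 5²) = √25, |v| = √(2² + 5²) = √29, so |u||v| = √(25·29) = √725.
cos θ = (u·v)/(|u||v|) = 25/√725 ≈ 0.928477
θ = arccos(0.928477) ≈ 21.8°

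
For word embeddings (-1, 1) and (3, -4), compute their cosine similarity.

With u = (-1, 1), v = (3, -4):
u·v = (-1)·3 + 1·(-4) = (-3) + (-4) = -7.
|u| = √((-1)² + 1²) = √2, |v| = √(3² + (-4)²) = √25, so |u||v| = √(2·25) = √50.
cos θ = (u·v)/(|u||v|) = -7/√50 ≈ -0.9899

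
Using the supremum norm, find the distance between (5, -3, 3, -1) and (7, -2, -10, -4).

max(|x_i - y_i|) = max(|5 - 7|, |-3 - (-2)|, |3 - (-10)|, |-1 - (-4)|) = max(2, 1, 13, 3) = 13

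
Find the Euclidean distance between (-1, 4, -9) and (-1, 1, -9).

√(Σ(x_i - y_i)²) = √((-1 - (-1))² + (4 - 1)² + (-9 - (-9))²)
= √(0² + 3² + 0²) = √(0 + 9 + 0) = √9 = 3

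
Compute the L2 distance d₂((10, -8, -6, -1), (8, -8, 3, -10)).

√(Σ(x_i - y_i)²) = √((10 - 8)² + (-8 - (-8))² + (-6 - 3)² + (-1 - (-10))²)
= √(2² + 0² + (-9)² + 9²) = √(4 + 0 + 81 + 81) = √166 ≈ 12.8841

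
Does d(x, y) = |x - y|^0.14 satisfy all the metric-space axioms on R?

Yes. With 0 < p = 0.14 ≤ 1, d(x,y) = |x-y|^0.14 is a metric on R. Non-negativity and symmetry are immediate; |x-y|^0.14 = 0 ⟺ |x-y| = 0 ⟺ x = y. For the triangle inequality, the function t ↦ t^0.14 is subadditive on [0,∞) when p ≤ 1, so |x-z|^0.14 ≤ (|x-y| + |y-z|)^0.14 ≤ |x-y|^0.14 + |y-z|^0.14.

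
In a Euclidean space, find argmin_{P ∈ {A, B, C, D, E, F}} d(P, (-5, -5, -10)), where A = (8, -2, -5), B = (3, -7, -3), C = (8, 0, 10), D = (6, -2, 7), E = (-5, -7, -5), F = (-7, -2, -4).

Distances: d(A) ≈ 14.2478, d(B) ≈ 10.8167, d(C) ≈ 24.3721, d(D) ≈ 20.4695, d(E) ≈ 5.3852, d(F) = 7. Nearest: E = (-5, -7, -5) with distance 5.3852.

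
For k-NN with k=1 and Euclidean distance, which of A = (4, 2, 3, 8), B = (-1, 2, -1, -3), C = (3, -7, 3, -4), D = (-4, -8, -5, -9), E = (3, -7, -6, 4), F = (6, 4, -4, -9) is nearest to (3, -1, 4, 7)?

Distances: d(A) ≈ 3.4641, d(B) ≈ 12.2474, d(C) ≈ 12.5698, d(D) ≈ 20.8567, d(E) ≈ 12.0416, d(F) ≈ 18.8149. Nearest: A = (4, 2, 3, 8) with distance 3.4641.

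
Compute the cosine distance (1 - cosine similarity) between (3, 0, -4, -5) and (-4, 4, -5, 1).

With u = (3, 0, -4, -5), v = (-4, 4, -5, 1):
u·v = 3·(-4) + 0·4 + (-4)·(-5) + (-5)·1 = (-12) + 0 + 20 + (-5) = 3.
|u| = √(3² + 0² + (-4)² + (-5)²) = √50, |v| = √((-4)² + 4² + (-5)² + 1²) = √58, so |u||v| = √(50·58) = √2900.
cos θ = (u·v)/(|u||v|) = 3/√2900 ≈ 0.0557
Cosine distance = 1 - cos θ ≈ 1 - 0.0557 = 0.9443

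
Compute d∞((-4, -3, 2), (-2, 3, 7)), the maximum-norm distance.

max(|x_i - y_i|) = max(|-4 - (-2)|, |-3 - 3|, |2 - 7|) = max(2, 6, 5) = 6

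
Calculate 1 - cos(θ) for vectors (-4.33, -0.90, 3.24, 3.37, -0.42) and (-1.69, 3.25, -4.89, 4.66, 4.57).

With u = (-4.33, -0.90, 3.24, 3.37, -0.42), v = (-1.69, 3.25, -4.89, 4.66, 4.57):
u·v = (-4.33)·(-1.69) + (-0.9)·3.25 + 3.24·(-4.89) + 3.37·4.66 + (-0.42)·4.57 = 7.3177 + (-2.925) + (-15.8436) + 15.7042 + (-1.9194) = 2.3339.
|u| = √((-4.33)² + (-0.9)² + 3.24² + 3.37² + (-0.42)²) = √(18.7489 + 0.81 + 10.4976 + 11.3569 + 0.1764) = √41.5898, |v| = √((-1.69)² + 3.25² + (-4.89)² + 4.66² + 4.57²) = √(2.8561 + 10.5625 + 23.9121 + 21.7156 + 20.8849) = √79.9312.
cos θ = (u·v)/(|u||v|) = 2.3339/(√41.5898·√79.9312) ≈ 0.0405
Cosine distance = 1 - cos θ ≈ 1 - 0.0405 = 0.9595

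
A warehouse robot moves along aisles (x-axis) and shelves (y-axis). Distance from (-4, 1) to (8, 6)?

Σ|x_i - y_i| = |-4 - 8| + |1 - 6| = 12 + 5 = 17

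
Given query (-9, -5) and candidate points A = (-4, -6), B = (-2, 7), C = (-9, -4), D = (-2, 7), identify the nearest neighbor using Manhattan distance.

Distances: d(A) = 6, d(B) = 19, d(C) = 1, d(D) = 19. Nearest: C = (-9, -4) with distance 1.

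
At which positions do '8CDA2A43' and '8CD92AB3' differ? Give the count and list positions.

Differing positions: 4, 7. Hamming distance = 2.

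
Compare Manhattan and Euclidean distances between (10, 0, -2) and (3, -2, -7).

L1 = |10 - 3| + |0 - (-2)| + |-2 - (-7)| = 7 + 2 + 5 = 14
L2 = √(7² + 2² + 5²) = √78 ≈ 8.8318
L1 ≥ L2 always (equality iff movement is along one axis); L1 > L2 here.
Ratio L1/L2 = 14/√78 ≈ 1.5852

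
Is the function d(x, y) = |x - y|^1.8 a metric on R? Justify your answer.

No. d(x,y) = |x-y|^1.8 fails the triangle inequality since p = 1.8 > 1. Counterexample: x = -2, y = 2, z = 4. d(x,z) = |-2 - 4|^1.8 = 6^1.8 ≈ 25.1578, but d(x,y) + d(y,z) = 4^1.8 + 2^1.8 ≈ 12.1257 + 3.4822 = 15.6079. Since 25.1578 > 15.6079, the triangle inequality is violated.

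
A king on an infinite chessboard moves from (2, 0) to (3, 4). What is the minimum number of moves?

max(|x_i - y_i|) = max(|2 - 3|, |0 - 4|) = max(1, 4) = 4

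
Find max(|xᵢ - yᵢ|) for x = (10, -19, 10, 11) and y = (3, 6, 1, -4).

max(|x_i - y_i|) = max(|10 - 3|, |-19 - 6|, |10 - 1|, |11 - (-4)|) = max(7, 25, 9, 15) = 25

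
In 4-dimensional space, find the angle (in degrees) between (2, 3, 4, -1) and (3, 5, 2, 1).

With u = (2, 3, 4, -1), v = (3, 5, 2, 1):
u·v = 2·3 + 3·5 + 4·2 + (-1)·1 = 6 + 15 + 8 + (-1) = 28.
|u| = √(2² + 3² + 4² + (-1)²) = √30, |v| = √(3² + 5² + 2² + 1²) = √39, so |u||v| = √(30·39) = √1170.
cos θ = (u·v)/(|u||v|) = 28/√1170 ≈ 0.818587
θ = arccos(0.818587) ≈ 35.06°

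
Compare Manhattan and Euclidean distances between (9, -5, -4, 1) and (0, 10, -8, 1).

L1 = |9 - 0| + |-5 - 10| + |-4 - (-8)| + |1 - 1| = 9 + 15 + 4 + 0 = 28
L2 = √(9² + 15² + 4² + 0²) = √322 ≈ 17.9444
L1 ≥ L2 always (equality iff movement is along one axis); L1 > L2 here.
Ratio L1/L2 = 28/√322 ≈ 1.5604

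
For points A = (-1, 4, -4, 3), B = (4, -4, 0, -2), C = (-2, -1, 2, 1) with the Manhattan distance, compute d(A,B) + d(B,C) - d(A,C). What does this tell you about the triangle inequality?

d(A,B) = 5 + 8 + 4 + 5 = 22, d(B,C) = 6 + 3 + 2 + 3 = 14, d(A,C) = 1 + 5 + 6 + 2 = 14.
d(A,B) + d(B,C) - d(A,C) = 22 + 14 - 14 = 36 - 14 = 22. This is ≥ 0, so the triangle inequality holds for these points.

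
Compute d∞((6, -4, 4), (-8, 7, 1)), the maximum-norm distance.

max(|x_i - y_i|) = max(|6 - (-8)|, |-4 - 7|, |4 - 1|) = max(14, 11, 3) = 14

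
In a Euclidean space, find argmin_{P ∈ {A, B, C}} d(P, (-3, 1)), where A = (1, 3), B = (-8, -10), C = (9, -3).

Distances: d(A) ≈ 4.4721, d(B) ≈ 12.083, d(C) ≈ 12.6491. Nearest: A = (1, 3) with distance 4.4721.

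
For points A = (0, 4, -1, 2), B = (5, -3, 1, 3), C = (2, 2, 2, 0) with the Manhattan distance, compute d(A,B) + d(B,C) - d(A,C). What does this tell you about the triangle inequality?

d(A,B) = 5 + 7 + 2 + 1 = 15, d(B,C) = 3 + 5 + 1 + 3 = 12, d(A,C) = 2 + 2 + 3 + 2 = 9.
d(A,B) + d(B,C) - d(A,C) = 15 + 12 - 9 = 27 - 9 = 18. This is ≥ 0, so the triangle inequality holds for these points.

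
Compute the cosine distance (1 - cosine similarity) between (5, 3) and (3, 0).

With u = (5, 3), v = (3, 0):
u·v = 5·3 + 3·0 = 15 + 0 = 15.
|u| = √(5² + 3²) = √34, |v| = √(3² + 0²) = √9, so |u||v| = √(34·9) = √306.
cos θ = (u·v)/(|u||v|) = 15/√306 ≈ 0.8575
Cosine distance = 1 - cos θ ≈ 1 - 0.8575 = 0.1425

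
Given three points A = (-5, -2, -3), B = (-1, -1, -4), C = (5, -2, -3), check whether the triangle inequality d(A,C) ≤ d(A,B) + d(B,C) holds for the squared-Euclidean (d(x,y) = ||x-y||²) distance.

d(A,B) = 4² + 1² + 1² = 18, d(B,C) = 6² + 1² + 1² = 38, d(A,C) = 10² + 0² + 0² = 100.
d(A,C) = 100 > 18 + 38 = 56. Triangle inequality is VIOLATED. (Squared-Euclidean is not a metric — this is a counterexample.)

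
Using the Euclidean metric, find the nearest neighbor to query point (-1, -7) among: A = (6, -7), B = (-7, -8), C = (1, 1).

Distances: d(A) = 7, d(B) ≈ 6.0828, d(C) ≈ 8.2462. Nearest: B = (-7, -8) with distance 6.0828.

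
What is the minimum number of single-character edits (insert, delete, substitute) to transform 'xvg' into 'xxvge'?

Let D[i][j] be the edit distance between the first i characters of 'xvg' and the first j characters of 'xxvge', with D[i][0] = i, D[0][j] = j, and D[i][j] = D[i-1][j-1] if the characters match, else 1 + min(D[i-1][j], D[i][j-1], D[i-1][j-1]). Filling the table (rows: prefixes of 'xvg', columns: prefixes of 'xxvge'):
     ε  x  x  v  g  e
  ε  0  1  2  3  4  5
  x  1  0  1  2  3  4
  v  2  1  1  1  2  3
  g  3  2  2  2  1  2
The bottom-right entry gives D[3][5] = 2, so no sequence of fewer than 2 edits works. Backtracking through the table gives one optimal edit sequence (2 edits):
  xvg → xxvg (ins x @1)
  xxvg → xxvge (ins e @5)
Edit distance = 2.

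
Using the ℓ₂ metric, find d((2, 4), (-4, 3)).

√(Σ(x_i - y_i)²) = √((2 - (-4))² + (4 - 3)²)
= √(6² + 1²) = √(36 + 1) = √37 ≈ 6.0828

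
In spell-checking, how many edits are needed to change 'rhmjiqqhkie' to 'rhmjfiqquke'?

Let D[i][j] be the edit distance between the first i characters of 'rhmjiqqhkie' and the first j characters of 'rhmjfiqquke', with D[i][0] = i, D[0][j] = j, and D[i][j] = D[i-1][j-1] if the characters match, else 1 + min(D[i-1][j], D[i][j-1], D[i-1][j-1]). Filling the table (rows: prefixes of 'rhmjiqqhkie', columns: prefixes of 'rhmjfiqquke'):
     ε  r  h  m  j  f  i  q  q  u  k  e
  ε  0  1  2  3  4  5  6  7  8  9 10 11
  r  1  0  1  2  3  4  5  6  7  8  9 10
  h  2  1  0  1  2  3  4  5  6  7  8  9
  m  3  2  1  0  1  2  3  4  5  6  7  8
  j  4  3  2  1  0  1  2  3  4  5  6  7
  i  5  4  3  2  1  1  1  2  3  4  5  6
  q  6  5  4  3  2  2  2  1  2  3  4  5
  q  7  6  5  4  3  3  3  2  1  2  3  4
  h  8  7  6  5  4  4  4  3  2  2  3  4
  k  9  8  7  6  5  5  5  4  3  3  2  3
  i 10  9  8  7  6  6  5  5  4  4  3  3
  e 11 10  9  8  7  7  6  6  5  5  4  3
The bottom-right entry gives D[11][11] = 3, so no sequence of fewer than 3 edits works. Backtracking through the table gives one optimal edit sequence (3 edits):
  rhmjiqqhkie → rhmjfiqqhkie (ins f @5)
  rhmjfiqqhkie → rhmjfiqqukie (sub h→u @9)
  rhmjfiqqukie → rhmjfiqquke (del i @11)
Edit distance = 3.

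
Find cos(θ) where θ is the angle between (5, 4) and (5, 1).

With u = (5, 4), v = (5, 1):
u·v = 5·5 + 4·1 = 25 + 4 = 29.
|u| = √(5² + 4²) = √41, |v| = √(5² + 1²) = √26, so |u||v| = √(41·26) = √1066.
cos θ = (u·v)/(|u||v|) = 29/√1066 ≈ 0.8882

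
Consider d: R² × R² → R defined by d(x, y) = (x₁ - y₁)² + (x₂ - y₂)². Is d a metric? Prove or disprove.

No. The squared Euclidean distance fails the triangle inequality. Counterexample: x = (0, 0), y = (3, 2), z = (6, 4). d(x,z) = 6² + 4² = 52, but d(x,y) + d(y,z) = (3² + 2²) + (3² + 2²) = 13 + 13 = 26. Since 52 > 26, the triangle inequality is violated. (Note: √d, the ordinary Euclidean distance, IS a metric.)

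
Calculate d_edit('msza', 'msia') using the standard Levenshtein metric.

Let D[i][j] be the edit distance between the first i characters of 'msza' and the first j characters of 'msia', with D[i][0] = i, D[0][j] = j, and D[i][j] = D[i-1][j-1] if the characters match, else 1 + min(D[i-1][j], D[i][j-1], D[i-1][j-1]). Filling the table (rows: prefixes of 'msza', columns: prefixes of 'msia'):
     ε  m  s  i  a
  ε  0  1  2  3  4
  m  1  0  1  2  3
  s  2  1  0  1  2
  z  3  2  1  1  2
  a  4  3  2  2  1
The bottom-right entry gives D[4][4] = 1, so no sequence of fewer than 1 edit works. Backtracking through the table gives one optimal edit sequence (1 edit):
  msza → msia (sub z→i @3)
Edit distance = 1.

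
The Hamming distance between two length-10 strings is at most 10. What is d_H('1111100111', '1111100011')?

Differing positions: 8. Hamming distance = 1. The maximum possible Hamming distance for length-10 strings is 10, so d_H/10 = 1/10 = 0.1.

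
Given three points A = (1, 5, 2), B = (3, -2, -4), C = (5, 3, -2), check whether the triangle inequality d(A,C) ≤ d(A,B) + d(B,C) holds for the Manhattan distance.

d(A,B) = 2 + 7 + 6 = 15, d(B,C) = 2 + 5 + 2 = 9, d(A,C) = 4 + 2 + 4 = 10.
d(A,C) = 10 ≤ 15 + 9 = 24. Triangle inequality is satisfied.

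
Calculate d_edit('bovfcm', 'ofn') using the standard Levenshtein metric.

Let D[i][j] be the edit distance between the first i characters of 'bovfcm' and the first j characters of 'ofn', with D[i][0] = i, D[0][j] = j, and D[i][j] = D[i-1][j-1] if the characters match, else 1 + min(D[i-1][j], D[i][j-1], D[i-1][j-1]). Filling the table (rows: prefixes of 'bovfcm', columns: prefixes of 'ofn'):
     ε  o  f  n
  ε  0  1  2  3
  b  1  1  2  3
  o  2  1  2  3
  v  3  2  2  3
  f  4  3  2  3
  c  5  4  3  3
  m  6  5  4  4
The bottom-right entry gives D[6][3] = 4, so no sequence of fewer than 4 edits works. Backtracking through the table gives one optimal edit sequence (4 edits):
  bovfcm → ovfcm (del b @1)
  ovfcm → ofcm (del v @2)
  ofcm → ofm (del c @3)
  ofm → ofn (sub m→n @3)
Edit distance = 4.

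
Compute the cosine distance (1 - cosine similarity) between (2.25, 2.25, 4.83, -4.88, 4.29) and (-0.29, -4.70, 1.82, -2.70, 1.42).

With u = (2.25, 2.25, 4.83, -4.88, 4.29), v = (-0.29, -4.70, 1.82, -2.70, 1.42):
u·v = 2.25·(-0.29) + 2.25·(-4.7) + 4.83·1.82 + (-4.88)·(-2.7) + 4.29·1.42 = (-0.6525) + (-10.575) + 8.7906 + 13.176 + 6.0918 = 16.8309.
|u| = √(2.25² + 2.25² + 4.83² + (-4.88)² + 4.29²) = √(5.0625 + 5.0625 + 23.3289 + 23.8144 + 18.4041) = √75.6724, |v| = √((-0.29)² + (-4.7)² + 1.82² + (-2.7)² + 1.42²) = √(0.0841 + 22.09 + 3.3124 + 7.29 + 2.0164) = √34.7929.
cos θ = (u·v)/(|u||v|) = 16.8309/(√75.6724·√34.7929) ≈ 0.328
Cosine distance = 1 - cos θ ≈ 1 - 0.328 = 0.672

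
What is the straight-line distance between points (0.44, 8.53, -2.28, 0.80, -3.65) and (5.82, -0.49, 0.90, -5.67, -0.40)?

√(Σ(x_i - y_i)²) = √((0.44 - 5.82)² + (8.53 - (-0.49))² + (-2.28 - 0.9)² + (0.8 - (-5.67))² + (-3.65 - (-0.4))²)
= √((-5.38)² + 9.02² + (-3.18)² + 6.47² + (-3.25)²) = √(28.9444 + 81.3604 + 10.1124 + 41.8609 + 10.5625) = √172.8406 ≈ 13.1469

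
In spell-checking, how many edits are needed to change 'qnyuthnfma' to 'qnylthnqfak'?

Let D[i][j] be the edit distance between the first i characters of 'qnyuthnfma' and the first j characters of 'qnylthnqfak', with D[i][0] = i, D[0][j] = j, and D[i][j] = D[i-1][j-1] if the characters match, else 1 + min(D[i-1][j], D[i][j-1], D[i-1][j-1]). Filling the table (rows: prefixes of 'qnyuthnfma', columns: prefixes of 'qnylthnqfak'):
     ε  q  n  y  l  t  h  n  q  f  a  k
  ε  0  1  2  3  4  5  6  7  8  9 10 11
  q  1  0  1  2  3  4  5  6  7  8  9 10
  n  2  1  0  1  2  3  4  5  6  7  8  9
  y  3  2  1  0  1  2  3  4  5  6  7  8
  u  4  3  2  1  1  2  3  4  5  6  7  8
  t  5  4  3  2  2  1  2  3  4  5  6  7
  h  6  5  4  3  3  2  1  2  3  4  5  6
  n  7  6  5  4  4  3  2  1  2  3  4  5
  f  8  7  6  5  5  4  3  2  2  2  3  4
  m  9  8  7  6  6  5  4  3  3  3  3  4
  a 10  9  8  7  7  6  5  4  4  4  3  4
The bottom-right entry gives D[10][11] = 4, so no sequence of fewer than 4 edits works. Backtracking through the table gives one optimal edit sequence (4 edits):
  qnyuthnfma → qnylthnfma (sub u→l @4)
  qnylthnfma → qnylthnqfma (ins q @8)
  qnylthnqfma → qnylthnqfaa (sub m→a @10)
  qnylthnqfaa → qnylthnqfak (sub a→k @11)
Edit distance = 4.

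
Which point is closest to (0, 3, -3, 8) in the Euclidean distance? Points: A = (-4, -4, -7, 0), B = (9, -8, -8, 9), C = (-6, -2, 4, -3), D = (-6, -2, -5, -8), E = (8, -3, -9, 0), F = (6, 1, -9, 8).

Distances: d(A) ≈ 12.0416, d(B) ≈ 15.0997, d(C) ≈ 15.1987, d(D) ≈ 17.9165, d(E) ≈ 14.1421, d(F) ≈ 8.7178. Nearest: F = (6, 1, -9, 8) with distance 8.7178.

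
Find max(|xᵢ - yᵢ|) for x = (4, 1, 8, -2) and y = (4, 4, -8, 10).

max(|x_i - y_i|) = max(|4 - 4|, |1 - 4|, |8 - (-8)|, |-2 - 10|) = max(0, 3, 16, 12) = 16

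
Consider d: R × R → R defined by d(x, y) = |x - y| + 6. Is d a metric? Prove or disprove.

No. d fails identity of indiscernibles (specifically d(x,x) = 0): d(-1, -1) = |-1 - (-1)| + 6 = 0 + 6 = 6 ≠ 0.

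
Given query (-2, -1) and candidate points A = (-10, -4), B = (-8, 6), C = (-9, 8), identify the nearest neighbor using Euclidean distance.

Distances: d(A) ≈ 8.544, d(B) ≈ 9.2195, d(C) ≈ 11.4018. Nearest: A = (-10, -4) with distance 8.544.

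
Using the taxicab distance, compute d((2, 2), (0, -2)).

Σ|x_i - y_i| = |2 - 0| + |2 - (-2)| = 2 + 4 = 6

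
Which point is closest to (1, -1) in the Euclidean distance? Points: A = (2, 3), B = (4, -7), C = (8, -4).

Distances: d(A) ≈ 4.1231, d(B) ≈ 6.7082, d(C) ≈ 7.6158. Nearest: A = (2, 3) with distance 4.1231.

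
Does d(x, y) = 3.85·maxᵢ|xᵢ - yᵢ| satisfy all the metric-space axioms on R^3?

Yes. The L∞ (Chebyshev) norm induces a metric on R^3, and multiplying a metric by a positive constant 3.85 > 0 preserves all four axioms: non-negativity (3.85·||x-y|| ≥ 0), identity (3.85·||x-y|| = 0 ⟺ ||x-y|| = 0 ⟺ x = y), symmetry (||x-y|| = ||y-x||), and the triangle inequality (3.85·||x-z|| ≤ 3.85·||x-y|| + 3.85·||y-z||). So d is a metric.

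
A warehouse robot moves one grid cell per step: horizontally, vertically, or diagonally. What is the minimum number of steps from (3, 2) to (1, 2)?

max(|x_i - y_i|) = max(|3 - 1|, |2 - 2|) = max(2, 0) = 2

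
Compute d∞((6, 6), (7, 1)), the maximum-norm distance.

max(|x_i - y_i|) = max(|6 - 7|, |6 - 1|) = max(1, 5) = 5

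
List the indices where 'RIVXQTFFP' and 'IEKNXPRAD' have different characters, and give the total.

Differing positions: 1, 2, 3, 4, 5, 6, 7, 8, 9. Hamming distance = 9.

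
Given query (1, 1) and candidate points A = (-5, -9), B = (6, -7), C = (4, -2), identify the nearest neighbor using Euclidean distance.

Distances: d(A) ≈ 11.6619, d(B) ≈ 9.434, d(C) ≈ 4.2426. Nearest: C = (4, -2) with distance 4.2426.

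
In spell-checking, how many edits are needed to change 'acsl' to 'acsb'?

Let D[i][j] be the edit distance between the first i characters of 'acsl' and the first j characters of 'acsb', with D[i][0] = i, D[0][j] = j, and D[i][j] = D[i-1][j-1] if the characters match, else 1 + min(D[i-1][j], D[i][j-1], D[i-1][j-1]). Filling the table (rows: prefixes of 'acsl', columns: prefixes of 'acsb'):
     ε  a  c  s  b
  ε  0  1  2  3  4
  a  1  0  1  2  3
  c  2  1  0  1  2
  s  3  2  1  0  1
  l  4  3  2  1  1
The bottom-right entry gives D[4][4] = 1, so no sequence of fewer than 1 edit works. Backtracking through the table gives one optimal edit sequence (1 edit):
  acsl → acsb (sub l→b @4)
Edit distance = 1.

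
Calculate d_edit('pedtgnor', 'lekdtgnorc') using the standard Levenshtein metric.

Let D[i][j] be the edit distance between the first i characters of 'pedtgnor' and the first j characters of 'lekdtgnorc', with D[i][0] = i, D[0][j] = j, and D[i][j] = D[i-1][j-1] if the characters match, else 1 + min(D[i-1][j], D[i][j-1], D[i-1][j-1]). Filling the table (rows: prefixes of 'pedtgnor', columns: prefixes of 'lekdtgnorc'):
     ε  l  e  k  d  t  g  n  o  r  c
  ε  0  1  2  3  4  5  6  7  8  9 10
  p  1  1  2  3  4  5  6  7  8  9 10
  e  2  2  1  2  3  4  5  6  7  8  9
  d  3  3  2  2  2  3  4  5  6  7  8
  t  4  4  3  3  3  2  3  4  5  6  7
  g  5  5  4  4  4  3  2  3  4  5  6
  n  6  6  5  5  5  4  3  2  3  4  5
  o  7  7  6  6  6  5  4  3  2  3  4
  r  8  8  7  7  7  6  5  4  3  2  3
The bottom-right entry gives D[8][10] = 3, so no sequence of fewer than 3 edits works. Backtracking through the table gives one optimal edit sequence (3 edits):
  pedtgnor → ledtgnor (sub p→l @1)
  ledtgnor → lekdtgnor (ins k @3)
  lekdtgnor → lekdtgnorc (ins c @10)
Edit distance = 3.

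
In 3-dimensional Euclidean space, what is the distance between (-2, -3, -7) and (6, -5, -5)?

√(Σ(x_i - y_i)²) = √((-2 - 6)² + (-3 - (-5))² + (-7 - (-5))²)
= √((-8)² + 2² + (-2)²) = √(64 + 4 + 4) = √72 ≈ 8.4853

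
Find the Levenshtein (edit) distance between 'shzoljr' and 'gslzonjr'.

Let D[i][j] be the edit distance between the first i characters of 'shzoljr' and the first j characters of 'gslzonjr', with D[i][0] = i, D[0][j] = j, and D[i][j] = D[i-1][j-1] if the characters match, else 1 + min(D[i-1][j], D[i][j-1], D[i-1][j-1]). Filling the table (rows: prefixes of 'shzoljr', columns: prefixes of 'gslzonjr'):
     ε  g  s  l  z  o  n  j  r
  ε  0  1  2  3  4  5  6  7  8
  s  1  1  1  2  3  4  5  6  7
  h  2  2  2  2  3  4  5  6  7
  z  3  3  3  3  2  3  4  5  6
  o  4  4  4  4  3  2  3  4  5
  l  5  5  5  4  4  3  3  4  5
  j  6  6  6  5  5  4  4  3  4
  r  7  7  7  6  6  5  5  4  3
The bottom-right entry gives D[7][8] = 3, so no sequence of fewer than 3 edits works. Backtracking through the table gives one optimal edit sequence (3 edits):
  shzoljr → gshzoljr (ins g @1)
  gshzoljr → gslzoljr (sub h→l @3)
  gslzoljr → gslzonjr (sub l→n @6)
Edit distance = 3.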